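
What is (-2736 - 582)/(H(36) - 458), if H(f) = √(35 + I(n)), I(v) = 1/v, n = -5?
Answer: 48090/6637 + 21*√870/6637 ≈ 7.3391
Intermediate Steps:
H(f) = √870/5 (H(f) = √(35 + 1/(-5)) = √(35 - ⅕) = √(174/5) = √870/5)
(-2736 - 582)/(H(36) - 458) = (-2736 - 582)/(√870/5 - 458) = -3318/(-458 + √870/5)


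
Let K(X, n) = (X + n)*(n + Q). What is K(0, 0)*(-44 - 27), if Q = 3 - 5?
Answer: 0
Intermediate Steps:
Q = -2
K(X, n) = (-2 + n)*(X + n) (K(X, n) = (X + n)*(n - 2) = (X + n)*(-2 + n) = (-2 + n)*(X + n))
K(0, 0)*(-44 - 27) = (0² - 2*0 - 2*0 + 0*0)*(-44 - 27) = (0 + 0 + 0 + 0)*(-71) = 0*(-71) = 0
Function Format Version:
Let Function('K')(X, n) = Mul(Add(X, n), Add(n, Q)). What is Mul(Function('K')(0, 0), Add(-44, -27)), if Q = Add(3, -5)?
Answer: 0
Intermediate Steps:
Q = -2
Function('K')(X, n) = Mul(Add(-2, n), Add(X, n)) (Function('K')(X, n) = Mul(Add(X, n), Add(n, -2)) = Mul(Add(X, n), Add(-2, n)) = Mul(Add(-2, n), Add(X, n)))
Mul(Function('K')(0, 0), Add(-44, -27)) = Mul(Add(Pow(0, 2), Mul(-2, 0), Mul(-2, 0), Mul(0, 0)), Add(-44, -27)) = Mul(Add(0, 0, 0, 0), -71) = Mul(0, -71) = 0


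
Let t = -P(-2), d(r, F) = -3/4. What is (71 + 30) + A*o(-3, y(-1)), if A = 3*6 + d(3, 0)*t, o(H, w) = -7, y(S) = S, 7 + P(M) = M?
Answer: 89/4 ≈ 22.250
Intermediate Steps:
P(M) = -7 + M
d(r, F) = -3/4 (d(r, F) = -3*1/4 = -3/4)
t = 9 (t = -(-7 - 2) = -1*(-9) = 9)
A = 45/4 (A = 3*6 - 3/4*9 = 18 - 27/4 = 45/4 ≈ 11.250)
(71 + 30) + A*o(-3, y(-1)) = (71 + 30) + (45/4)*(-7) = 101 - 315/4 = 89/4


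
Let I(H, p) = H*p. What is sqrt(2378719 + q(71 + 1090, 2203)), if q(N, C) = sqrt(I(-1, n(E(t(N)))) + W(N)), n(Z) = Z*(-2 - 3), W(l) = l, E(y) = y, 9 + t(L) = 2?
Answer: sqrt(2378719 + sqrt(1126)) ≈ 1542.3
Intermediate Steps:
t(L) = -7 (t(L) = -9 + 2 = -7)
n(Z) = -5*Z (n(Z) = Z*(-5) = -5*Z)
q(N, C) = sqrt(-35 + N) (q(N, C) = sqrt(-(-5)*(-7) + N) = sqrt(-1*35 + N) = sqrt(-35 + N))
sqrt(2378719 + q(71 + 1090, 2203)) = sqrt(2378719 + sqrt(-35 + (71 + 1090))) = sqrt(2378719 + sqrt(-35 + 1161)) = sqrt(2378719 + sqrt(1126))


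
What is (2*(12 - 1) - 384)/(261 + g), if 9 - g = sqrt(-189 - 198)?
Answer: -10860/8143 - 362*I*sqrt(43)/24429 ≈ -1.3337 - 0.097171*I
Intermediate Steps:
g = 9 - 3*I*sqrt(43) (g = 9 - sqrt(-189 - 198) = 9 - sqrt(-387) = 9 - 3*I*sqrt(43) ≈ 9.0 - 19.672*I)
(2*(12 - 1) - 384)/(261 + g) = (2*(12 - 1) - 384)/(261 + (9 - 3*I*sqrt(43))) = (2*11 - 384)/(270 - 3*I*sqrt(43)) = (22 - 384)/(270 - 3*I*sqrt(43)) = -362/(270 - 3*I*sqrt(43))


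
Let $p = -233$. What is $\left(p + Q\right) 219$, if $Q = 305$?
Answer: $15768$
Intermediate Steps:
$\left(p + Q\right) 219 = \left(-233 + 305\right) 219 = 72 \cdot 219 = 15768$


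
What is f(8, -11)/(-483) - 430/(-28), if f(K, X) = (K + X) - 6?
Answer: 4951/322 ≈ 15.376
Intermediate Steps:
f(K, X) = -6 + K + X
f(8, -11)/(-483) - 430/(-28) = (-6 + 8 - 11)/(-483) - 430/(-28) = -9*(-1/483) - 430*(-1/28) = 3/161 + 215/14 = 4951/322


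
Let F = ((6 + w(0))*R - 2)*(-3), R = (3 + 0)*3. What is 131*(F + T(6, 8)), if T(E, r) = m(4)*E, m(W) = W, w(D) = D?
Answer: -17292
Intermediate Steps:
R = 9 (R = 3*3 = 9)
T(E, r) = 4*E
F = -156 (F = ((6 + 0)*9 - 2)*(-3) = (6*9 - 2)*(-3) = (54 - 2)*(-3) = 52*(-3) = -156)
131*(F + T(6, 8)) = 131*(-156 + 4*6) = 131*(-156 + 24) = 131*(-132) = -17292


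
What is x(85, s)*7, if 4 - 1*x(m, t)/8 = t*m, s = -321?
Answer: 1528184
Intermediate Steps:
x(m, t) = 32 - 8*m*t (x(m, t) = 32 - 8*t*m = 32 - 8*m*t)
x(85, s)*7 = (32 - 8*85*(-321))*7 = (32 + 218280)*7 = 218312*7 = 1528184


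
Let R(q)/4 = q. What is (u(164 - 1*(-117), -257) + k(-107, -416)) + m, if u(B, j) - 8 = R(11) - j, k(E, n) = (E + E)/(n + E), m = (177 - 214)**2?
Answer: 877808/523 ≈ 1678.4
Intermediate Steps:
R(q) = 4*q
m = 1369 (m = (-37)**2 = 1369)
k(E, n) = 2*E/(E + n) (k(E, n) = (2*E)/(E + n) = 2*E/(E + n))
u(B, j) = 52 - j (u(B, j) = 8 + (4*11 - j) = 8 + (44 - j) = 52 - j)
(u(164 - 1*(-117), -257) + k(-107, -416)) + m = ((52 - 1*(-257)) + 2*(-107)/(-107 - 416)) + 1369 = ((52 + 257) + 2*(-107)/(-523)) + 1369 = (309 + 2*(-107)*(-1/523)) + 1369 = (309 + 214/523) + 1369 = 161821/523 + 1369 = 877808/523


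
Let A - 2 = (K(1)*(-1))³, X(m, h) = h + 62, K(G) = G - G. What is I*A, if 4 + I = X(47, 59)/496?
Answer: -1863/248 ≈ -7.5121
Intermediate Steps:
K(G) = 0
X(m, h) = 62 + h
A = 2 (A = 2 + (0*(-1))³ = 2 + 0³ = 2 + 0 = 2)
I = -1863/496 (I = -4 + (62 + 59)/496 = -4 + 121*(1/496) = -4 + 121/496 = -1863/496 ≈ -3.7561)
I*A = -1863/496*2 = -1863/248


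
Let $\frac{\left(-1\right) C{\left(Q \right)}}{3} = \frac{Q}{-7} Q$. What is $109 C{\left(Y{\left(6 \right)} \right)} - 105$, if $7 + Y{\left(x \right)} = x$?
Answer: $- \frac{408}{7} \approx -58.286$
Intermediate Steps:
$Y{\left(x \right)} = -7 + x$
$C{\left(Q \right)} = \frac{3 Q^{2}}{7}$ ($C{\left(Q \right)} = - 3 \frac{Q}{-7} Q = - 3 Q \left(- \frac{1}{7}\right) Q = - 3 - \frac{Q}{7} Q = - 3 \left(- \frac{Q^{2}}{7}\right) = \frac{3 Q^{2}}{7}$)
$109 C{\left(Y{\left(6 \right)} \right)} - 105 = 109 \frac{3 \left(-7 + 6\right)^{2}}{7} - 105 = 109 \frac{3 \left(-1\right)^{2}}{7} - 105 = 109 \cdot \frac{3}{7} \cdot 1 - 105 = 109 \cdot \frac{3}{7} - 105 = \frac{327}{7} - 105 = - \frac{408}{7}$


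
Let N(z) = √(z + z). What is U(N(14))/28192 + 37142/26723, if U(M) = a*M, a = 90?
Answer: 37142/26723 + 45*√7/7048 ≈ 1.4068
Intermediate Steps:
N(z) = √2*√z (N(z) = √(2*z) = √2*√z)
U(M) = 90*M
U(N(14))/28192 + 37142/26723 = (90*(√2*√14))/28192 + 37142/26723 = (90*(2*√7))*(1/28192) + 37142*(1/26723) = (180*√7)*(1/28192) + 37142/26723 = 45*√7/7048 + 37142/26723 = 37142/26723 + 45*√7/7048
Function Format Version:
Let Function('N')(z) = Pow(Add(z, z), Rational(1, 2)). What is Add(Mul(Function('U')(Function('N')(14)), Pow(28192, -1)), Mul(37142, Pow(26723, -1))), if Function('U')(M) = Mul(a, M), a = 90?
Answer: Add(Rational(37142, 26723), Mul(Rational(45, 7048), Pow(7, Rational(1, 2)))) ≈ 1.4068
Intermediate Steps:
Function('N')(z) = Mul(Pow(2, Rational(1, 2)), Pow(z, Rational(1, 2))) (Function('N')(z) = Pow(Mul(2, z), Rational(1, 2)) = Mul(Pow(2, Rational(1, 2)), Pow(z, Rational(1, 2))))
Function('U')(M) = Mul(90, M)
Add(Mul(Function('U')(Function('N')(14)), Pow(28192, -1)), Mul(37142, Pow(26723, -1))) = Add(Mul(Mul(90, Mul(Pow(2, Rational(1, 2)), Pow(14, Rational(1, 2)))), Pow(28192, -1)), Mul(37142, Pow(26723, -1))) = Add(Mul(Mul(90, Mul(2, Pow(7, Rational(1, 2)))), Rational(1, 28192)), Mul(37142, Rational(1, 26723))) = Add(Mul(Mul(180, Pow(7, Rational(1, 2))), Rational(1, 28192)), Rational(37142, 26723)) = Add(Mul(Rational(45, 7048), Pow(7, Rational(1, 2))), Rational(37142, 26723)) = Add(Rational(37142, 26723), Mul(Rational(45, 7048), Pow(7, Rational(1, 2))))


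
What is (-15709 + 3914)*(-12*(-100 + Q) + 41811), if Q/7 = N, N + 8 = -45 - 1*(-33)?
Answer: -527130345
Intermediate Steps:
N = -20 (N = -8 + (-45 - 1*(-33)) = -8 + (-45 + 33) = -8 - 12 = -20)
Q = -140 (Q = 7*(-20) = -140)
(-15709 + 3914)*(-12*(-100 + Q) + 41811) = (-15709 + 3914)*(-12*(-100 - 140) + 41811) = -11795*(-12*(-240) + 41811) = -11795*(2880 + 41811) = -11795*44691 = -527130345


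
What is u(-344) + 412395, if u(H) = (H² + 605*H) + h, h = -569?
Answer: 322042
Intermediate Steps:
u(H) = -569 + H² + 605*H (u(H) = (H² + 605*H) - 569 = -569 + H² + 605*H)
u(-344) + 412395 = (-569 + (-344)² + 605*(-344)) + 412395 = (-569 + 118336 - 208120) + 412395 = -90353 + 412395 = 322042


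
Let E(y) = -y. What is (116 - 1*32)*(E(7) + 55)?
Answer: 4032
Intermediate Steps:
(116 - 1*32)*(E(7) + 55) = (116 - 1*32)*(-1*7 + 55) = (116 - 32)*(-7 + 55) = 84*48 = 4032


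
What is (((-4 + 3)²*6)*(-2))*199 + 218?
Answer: -2170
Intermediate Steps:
(((-4 + 3)²*6)*(-2))*199 + 218 = (((-1)²*6)*(-2))*199 + 218 = ((1*6)*(-2))*199 + 218 = (6*(-2))*199 + 218 = -12*199 + 218 = -2388 + 218 = -2170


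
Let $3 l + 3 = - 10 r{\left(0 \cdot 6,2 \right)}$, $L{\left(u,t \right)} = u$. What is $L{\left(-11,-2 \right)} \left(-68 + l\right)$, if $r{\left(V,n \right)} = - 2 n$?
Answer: $\frac{1837}{3} \approx 612.33$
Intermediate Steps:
$l = \frac{37}{3}$ ($l = -1 + \frac{\left(-10\right) \left(\left(-2\right) 2\right)}{3} = -1 + \frac{\left(-10\right) \left(-4\right)}{3} = -1 + \frac{1}{3} \cdot 40 = -1 + \frac{40}{3} = \frac{37}{3} \approx 12.333$)
$L{\left(-11,-2 \right)} \left(-68 + l\right) = - 11 \left(-68 + \frac{37}{3}\right) = \left(-11\right) \left(- \frac{167}{3}\right) = \frac{1837}{3}$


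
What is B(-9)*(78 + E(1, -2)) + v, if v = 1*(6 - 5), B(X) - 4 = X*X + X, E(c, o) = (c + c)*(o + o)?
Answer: 5321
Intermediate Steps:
E(c, o) = 4*c*o (E(c, o) = (2*c)*(2*o) = 4*c*o)
B(X) = 4 + X + X² (B(X) = 4 + (X*X + X) = 4 + (X² + X) = 4 + (X + X²) = 4 + X + X²)
v = 1 (v = 1*1 = 1)
B(-9)*(78 + E(1, -2)) + v = (4 - 9 + (-9)²)*(78 + 4*1*(-2)) + 1 = (4 - 9 + 81)*(78 - 8) + 1 = 76*70 + 1 = 5320 + 1 = 5321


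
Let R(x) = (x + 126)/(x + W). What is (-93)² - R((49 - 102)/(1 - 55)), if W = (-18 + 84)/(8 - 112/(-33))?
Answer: 296751307/34385 ≈ 8630.3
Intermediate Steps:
W = 1089/188 (W = 66/(8 - 112*(-1/33)) = 66/(8 + 112/33) = 66/(376/33) = 66*(33/376) = 1089/188 ≈ 5.7926)
R(x) = (126 + x)/(1089/188 + x) (R(x) = (x + 126)/(x + 1089/188) = (126 + x)/(1089/188 + x))
(-93)² - R((49 - 102)/(1 - 55)) = (-93)² - 188*(126 + (49 - 102)/(1 - 55))/(1089 + 188*((49 - 102)/(1 - 55))) = 8649 - 188*(126 - 53/(-54))/(1089 + 188*(-53/(-54))) = 8649 - 188*(126 - 53*(-1/54))/(1089 + 188*(-53*(-1/54))) = 8649 - 188*(126 + 53/54)/(1089 + 188*(53/54)) = 8649 - 188*6857/((1089 + 4982/27)*54) = 8649 - 188*6857/(34385/27*54) = 8649 - 188*27*6857/(34385*54) = 8649 - 1*644558/34385 = 8649 - 644558/34385 = 296751307/34385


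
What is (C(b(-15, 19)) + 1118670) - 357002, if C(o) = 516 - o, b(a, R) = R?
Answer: 762165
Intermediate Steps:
(C(b(-15, 19)) + 1118670) - 357002 = ((516 - 1*19) + 1118670) - 357002 = ((516 - 19) + 1118670) - 357002 = (497 + 1118670) - 357002 = 1119167 - 357002 = 762165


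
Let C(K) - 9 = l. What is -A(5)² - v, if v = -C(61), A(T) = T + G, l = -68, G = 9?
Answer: -255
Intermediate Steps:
C(K) = -59 (C(K) = 9 - 68 = -59)
A(T) = 9 + T (A(T) = T + 9 = 9 + T)
v = 59 (v = -1*(-59) = 59)
-A(5)² - v = -(9 + 5)² - 1*59 = -1*14² - 59 = -1*196 - 59 = -196 - 59 = -255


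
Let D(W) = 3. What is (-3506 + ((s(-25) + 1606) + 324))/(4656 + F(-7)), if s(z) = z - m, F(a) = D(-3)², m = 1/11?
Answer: -17612/51315 ≈ -0.34321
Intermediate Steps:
m = 1/11 ≈ 0.090909
F(a) = 9 (F(a) = 3² = 9)
s(z) = -1/11 + z (s(z) = z - 1*1/11 = z - 1/11 = -1/11 + z)
(-3506 + ((s(-25) + 1606) + 324))/(4656 + F(-7)) = (-3506 + (((-1/11 - 25) + 1606) + 324))/(4656 + 9) = (-3506 + ((-276/11 + 1606) + 324))/4665 = (-3506 + (17390/11 + 324))*(1/4665) = (-3506 + 20954/11)*(1/4665) = -17612/11*1/4665 = -17612/51315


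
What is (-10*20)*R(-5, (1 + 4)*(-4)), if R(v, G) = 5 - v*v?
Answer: 4000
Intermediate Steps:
R(v, G) = 5 - v²
(-10*20)*R(-5, (1 + 4)*(-4)) = (-10*20)*(5 - 1*(-5)²) = -200*(5 - 1*25) = -200*(5 - 25) = -200*(-20) = 4000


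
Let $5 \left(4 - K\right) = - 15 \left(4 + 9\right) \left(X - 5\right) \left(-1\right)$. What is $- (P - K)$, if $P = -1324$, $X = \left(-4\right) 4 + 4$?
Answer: $1991$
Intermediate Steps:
$X = -12$ ($X = -16 + 4 = -12$)
$K = 667$ ($K = 4 - \frac{- 15 \left(4 + 9\right) \left(-12 - 5\right) \left(-1\right)}{5} = 4 - \frac{- 15 \cdot 13 \left(-17\right) \left(-1\right)}{5} = 4 - \frac{\left(-15\right) \left(-221\right) \left(-1\right)}{5} = 4 - \frac{3315 \left(-1\right)}{5} = 4 - -663 = 4 + 663 = 667$)
$- (P - K) = - (-1324 - 667) = \left(-1\right) \left(-1991\right) = 1991$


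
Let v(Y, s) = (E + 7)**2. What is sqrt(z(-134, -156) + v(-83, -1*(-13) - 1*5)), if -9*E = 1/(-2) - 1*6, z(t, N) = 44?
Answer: sqrt(33577)/18 ≈ 10.180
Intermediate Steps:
E = 13/18 (E = -(1/(-2) - 1*6)/9 = -(-1/2 - 6)/9 = -1/9*(-13/2) = 13/18 ≈ 0.72222)
v(Y, s) = 19321/324 (v(Y, s) = (13/18 + 7)**2 = (139/18)**2 = 19321/324)
sqrt(z(-134, -156) + v(-83, -1*(-13) - 1*5)) = sqrt(44 + 19321/324) = sqrt(33577/324) = sqrt(33577)/18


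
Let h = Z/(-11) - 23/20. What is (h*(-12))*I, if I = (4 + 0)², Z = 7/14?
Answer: 12624/55 ≈ 229.53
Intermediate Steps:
Z = ½ (Z = 7*(1/14) = ½ ≈ 0.50000)
h = -263/220 (h = (½)/(-11) - 23/20 = (½)*(-1/11) - 23*1/20 = -1/22 - 23/20 = -263/220 ≈ -1.1955)
I = 16 (I = 4² = 16)
(h*(-12))*I = -263/220*(-12)*16 = (789/55)*16 = 12624/55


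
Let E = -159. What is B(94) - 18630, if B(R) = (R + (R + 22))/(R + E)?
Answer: -242232/13 ≈ -18633.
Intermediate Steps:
B(R) = (22 + 2*R)/(-159 + R) (B(R) = (R + (R + 22))/(R - 159) = (R + (22 + R))/(-159 + R) = (22 + 2*R)/(-159 + R))
B(94) - 18630 = 2*(11 + 94)/(-159 + 94) - 18630 = 2*105/(-65) - 18630 = 2*(-1/65)*105 - 18630 = -42/13 - 18630 = -242232/13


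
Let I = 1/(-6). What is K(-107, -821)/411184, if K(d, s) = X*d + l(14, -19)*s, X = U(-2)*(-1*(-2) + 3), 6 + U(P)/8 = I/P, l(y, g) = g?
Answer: 122767/1233552 ≈ 0.099523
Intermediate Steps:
I = -1/6 ≈ -0.16667
U(P) = -48 - 4/(3*P) (U(P) = -48 + 8*(-1/(6*P)) = -48 - 4/(3*P))
X = -710/3 (X = (-48 - 4/3/(-2))*(-1*(-2) + 3) = (-48 - 4/3*(-1/2))*(2 + 3) = (-48 + 2/3)*5 = -142/3*5 = -710/3 ≈ -236.67)
K(d, s) = -19*s - 710*d/3 (K(d, s) = -710*d/3 - 19*s = -19*s - 710*d/3)
K(-107, -821)/411184 = (-19*(-821) - 710/3*(-107))/411184 = (15599 + 75970/3)*(1/411184) = (122767/3)*(1/411184) = 122767/1233552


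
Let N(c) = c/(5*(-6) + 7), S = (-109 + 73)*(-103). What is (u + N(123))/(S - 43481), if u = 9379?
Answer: -215594/914779 ≈ -0.23568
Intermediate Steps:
S = 3708 (S = -36*(-103) = 3708)
N(c) = -c/23 (N(c) = c/(-30 + 7) = c/(-23) = c*(-1/23) = -c/23)
(u + N(123))/(S - 43481) = (9379 - 1/23*123)/(3708 - 43481) = (9379 - 123/23)/(-39773) = (215594/23)*(-1/39773) = -215594/914779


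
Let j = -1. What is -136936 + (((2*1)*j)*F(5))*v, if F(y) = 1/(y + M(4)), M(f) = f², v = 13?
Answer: -2875682/21 ≈ -1.3694e+5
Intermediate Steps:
F(y) = 1/(16 + y) (F(y) = 1/(y + 4²) = 1/(y + 16) = 1/(16 + y))
-136936 + (((2*1)*j)*F(5))*v = -136936 + (((2*1)*(-1))/(16 + 5))*13 = -136936 + ((2*(-1))/21)*13 = -136936 - 2*1/21*13 = -136936 - 2/21*13 = -136936 - 26/21 = -2875682/21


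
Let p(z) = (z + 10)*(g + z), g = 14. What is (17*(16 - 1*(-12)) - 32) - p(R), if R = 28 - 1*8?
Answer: -576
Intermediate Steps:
R = 20 (R = 28 - 8 = 20)
p(z) = (10 + z)*(14 + z) (p(z) = (z + 10)*(14 + z) = (10 + z)*(14 + z))
(17*(16 - 1*(-12)) - 32) - p(R) = (17*(16 - 1*(-12)) - 32) - (140 + 20² + 24*20) = (17*(16 + 12) - 32) - (140 + 400 + 480) = (17*28 - 32) - 1*1020 = (476 - 32) - 1020 = 444 - 1020 = -576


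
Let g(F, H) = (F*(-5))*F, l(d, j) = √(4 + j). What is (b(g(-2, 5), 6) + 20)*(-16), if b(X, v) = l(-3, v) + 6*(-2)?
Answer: -128 - 16*√10 ≈ -178.60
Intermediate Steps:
g(F, H) = -5*F² (g(F, H) = (-5*F)*F = -5*F²)
b(X, v) = -12 + √(4 + v) (b(X, v) = √(4 + v) + 6*(-2) = √(4 + v) - 12 = -12 + √(4 + v))
(b(g(-2, 5), 6) + 20)*(-16) = ((-12 + √(4 + 6)) + 20)*(-16) = ((-12 + √10) + 20)*(-16) = (8 + √10)*(-16) = -128 - 16*√10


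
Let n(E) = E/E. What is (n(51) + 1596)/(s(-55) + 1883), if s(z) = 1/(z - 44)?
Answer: 158103/186416 ≈ 0.84812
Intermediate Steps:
n(E) = 1
s(z) = 1/(-44 + z)
(n(51) + 1596)/(s(-55) + 1883) = (1 + 1596)/(1/(-44 - 55) + 1883) = 1597/(1/(-99) + 1883) = 1597/(-1/99 + 1883) = 1597/(186416/99) = 1597*(99/186416) = 158103/186416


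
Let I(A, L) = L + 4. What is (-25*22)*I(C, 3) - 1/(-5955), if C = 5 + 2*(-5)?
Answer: -22926749/5955 ≈ -3850.0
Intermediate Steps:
C = -5 (C = 5 - 10 = -5)
I(A, L) = 4 + L
(-25*22)*I(C, 3) - 1/(-5955) = (-25*22)*(4 + 3) - 1/(-5955) = -550*7 - 1*(-1/5955) = -3850 + 1/5955 = -22926749/5955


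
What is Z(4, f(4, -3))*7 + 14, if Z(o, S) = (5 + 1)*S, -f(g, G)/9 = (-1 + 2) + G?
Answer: 770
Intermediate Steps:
f(g, G) = -9 - 9*G (f(g, G) = -9*((-1 + 2) + G) = -9*(1 + G) = -9 - 9*G)
Z(o, S) = 6*S
Z(4, f(4, -3))*7 + 14 = (6*(-9 - 9*(-3)))*7 + 14 = (6*(-9 + 27))*7 + 14 = (6*18)*7 + 14 = 108*7 + 14 = 756 + 14 = 770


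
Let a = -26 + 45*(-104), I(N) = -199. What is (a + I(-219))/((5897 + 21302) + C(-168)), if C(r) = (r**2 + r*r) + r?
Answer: -4905/83479 ≈ -0.058757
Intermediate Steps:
C(r) = r + 2*r**2 (C(r) = (r**2 + r**2) + r = 2*r**2 + r = r + 2*r**2)
a = -4706 (a = -26 - 4680 = -4706)
(a + I(-219))/((5897 + 21302) + C(-168)) = (-4706 - 199)/((5897 + 21302) - 168*(1 + 2*(-168))) = -4905/(27199 - 168*(1 - 336)) = -4905/(27199 - 168*(-335)) = -4905/(27199 + 56280) = -4905/83479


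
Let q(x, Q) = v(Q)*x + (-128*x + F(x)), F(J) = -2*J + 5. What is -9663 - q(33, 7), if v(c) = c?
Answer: -5609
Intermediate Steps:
F(J) = 5 - 2*J
q(x, Q) = 5 - 130*x + Q*x (q(x, Q) = Q*x + (-128*x + (5 - 2*x)) = Q*x + (5 - 130*x) = 5 - 130*x + Q*x)
-9663 - q(33, 7) = -9663 - (5 - 130*33 + 7*33) = -9663 - (5 - 4290 + 231) = -9663 - 1*(-4054) = -9663 + 4054 = -5609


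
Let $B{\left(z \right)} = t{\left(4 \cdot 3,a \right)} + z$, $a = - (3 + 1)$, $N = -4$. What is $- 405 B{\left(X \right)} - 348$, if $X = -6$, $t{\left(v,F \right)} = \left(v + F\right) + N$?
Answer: $462$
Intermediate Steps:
$a = -4$ ($a = \left(-1\right) 4 = -4$)
$t{\left(v,F \right)} = -4 + F + v$ ($t{\left(v,F \right)} = \left(v + F\right) - 4 = \left(F + v\right) - 4 = -4 + F + v$)
$B{\left(z \right)} = 4 + z$ ($B{\left(z \right)} = \left(-4 - 4 + 4 \cdot 3\right) + z = \left(-4 - 4 + 12\right) + z = 4 + z$)
$- 405 B{\left(X \right)} - 348 = - 405 \left(4 - 6\right) - 348 = \left(-405\right) \left(-2\right) - 348 = 810 - 348 = 462$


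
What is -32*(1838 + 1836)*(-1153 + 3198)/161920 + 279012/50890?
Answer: -1731552559/1170470 ≈ -1479.4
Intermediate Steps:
-32*(1838 + 1836)*(-1153 + 3198)/161920 + 279012/50890 = -117568*2045*(1/161920) + 279012*(1/50890) = -32*7513330*(1/161920) + 139506/25445 = -240426560*1/161920 + 139506/25445 = -68303/46 + 139506/25445 = -1731552559/1170470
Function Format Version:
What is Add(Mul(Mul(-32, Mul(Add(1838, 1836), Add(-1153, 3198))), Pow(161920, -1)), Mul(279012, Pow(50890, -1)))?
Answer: Rational(-1731552559, 1170470) ≈ -1479.4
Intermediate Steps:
Add(Mul(Mul(-32, Mul(Add(1838, 1836), Add(-1153, 3198))), Pow(161920, -1)), Mul(279012, Pow(50890, -1))) = Add(Mul(Mul(-32, Mul(3674, 2045)), Rational(1, 161920)), Mul(279012, Rational(1, 50890))) = Add(Mul(Mul(-32, 7513330), Rational(1, 161920)), Rational(139506, 25445)) = Add(Mul(-240426560, Rational(1, 161920)), Rational(139506, 25445)) = Add(Rational(-68303, 46), Rational(139506, 25445)) = Rational(-1731552559, 1170470)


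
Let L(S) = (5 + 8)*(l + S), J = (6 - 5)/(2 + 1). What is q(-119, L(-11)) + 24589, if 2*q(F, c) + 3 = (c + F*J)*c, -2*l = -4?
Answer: 67505/2 ≈ 33753.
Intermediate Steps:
l = 2 (l = -1/2*(-4) = 2)
J = 1/3 ≈ 0.33333
L(S) = 26 + 13*S (L(S) = (5 + 8)*(2 + S) = 13*(2 + S) = 26 + 13*S)
q(F, c) = -3/2 + c*(c + F/3)/2 (q(F, c) = -3/2 + ((c + F*(1/3))*c)/2 = -3/2 + ((c + F/3)*c)/2 = -3/2 + (c*(c + F/3))/2 = -3/2 + c*(c + F/3)/2)
q(-119, L(-11)) + 24589 = (-3/2 + (26 + 13*(-11))**2/2 + (1/6)*(-119)*(26 + 13*(-11))) + 24589 = (-3/2 + (26 - 143)**2/2 + (1/6)*(-119)*(26 - 143)) + 24589 = (-3/2 + (1/2)*(-117)**2 + (1/6)*(-119)*(-117)) + 24589 = (-3/2 + (1/2)*13689 + 4641/2) + 24589 = (-3/2 + 13689/2 + 4641/2) + 24589 = 18327/2 + 24589 = 67505/2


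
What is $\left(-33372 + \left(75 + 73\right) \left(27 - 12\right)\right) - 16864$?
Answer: $-48016$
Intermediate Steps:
$\left(-33372 + \left(75 + 73\right) \left(27 - 12\right)\right) - 16864 = \left(-33372 + 148 \cdot 15\right) - 16864 = \left(-33372 + 2220\right) - 16864 = -31152 - 16864 = -48016$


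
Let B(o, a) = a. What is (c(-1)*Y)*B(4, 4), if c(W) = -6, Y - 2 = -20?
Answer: 432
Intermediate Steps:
Y = -18 (Y = 2 - 20 = -18)
(c(-1)*Y)*B(4, 4) = -6*(-18)*4 = 108*4 = 432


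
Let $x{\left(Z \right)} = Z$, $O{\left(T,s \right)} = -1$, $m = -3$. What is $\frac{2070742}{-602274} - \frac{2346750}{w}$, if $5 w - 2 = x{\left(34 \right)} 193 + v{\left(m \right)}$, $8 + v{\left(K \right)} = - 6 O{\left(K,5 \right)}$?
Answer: $- \frac{1770130189126}{988030497} \approx -1791.6$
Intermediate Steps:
$v{\left(K \right)} = -2$ ($v{\left(K \right)} = -8 - -6 = -8 + 6 = -2$)
$w = \frac{6562}{5}$ ($w = \frac{2}{5} + \frac{34 \cdot 193 - 2}{5} = \frac{2}{5} + \frac{6562 - 2}{5} = \frac{2}{5} + \frac{1}{5} \cdot 6560 = \frac{2}{5} + 1312 = \frac{6562}{5} \approx 1312.4$)
$\frac{2070742}{-602274} - \frac{2346750}{w} = \frac{2070742}{-602274} - \frac{2346750}{\frac{6562}{5}} = 2070742 \left(- \frac{1}{602274}\right) - \frac{5866875}{3281} = - \frac{1035371}{301137} - \frac{5866875}{3281} = - \frac{1770130189126}{988030497}$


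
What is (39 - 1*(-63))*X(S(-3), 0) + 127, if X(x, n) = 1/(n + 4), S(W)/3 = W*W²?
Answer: 305/2 ≈ 152.50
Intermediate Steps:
S(W) = 3*W³ (S(W) = 3*(W*W²) = 3*W³)
X(x, n) = 1/(4 + n)
(39 - 1*(-63))*X(S(-3), 0) + 127 = (39 - 1*(-63))/(4 + 0) + 127 = (39 + 63)/4 + 127 = 102*(¼) + 127 = 51/2 + 127 = 305/2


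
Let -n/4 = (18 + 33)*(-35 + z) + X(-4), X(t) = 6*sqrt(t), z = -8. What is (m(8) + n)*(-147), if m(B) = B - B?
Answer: -1289484 + 7056*I ≈ -1.2895e+6 + 7056.0*I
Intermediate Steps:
m(B) = 0
n = 8772 - 48*I (n = -4*((18 + 33)*(-35 - 8) + 6*sqrt(-4)) = -4*(51*(-43) + 6*(2*I)) = -4*(-2193 + 12*I) = 8772 - 48*I ≈ 8772.0 - 48.0*I)
(m(8) + n)*(-147) = (0 + (8772 - 48*I))*(-147) = (8772 - 48*I)*(-147) = -1289484 + 7056*I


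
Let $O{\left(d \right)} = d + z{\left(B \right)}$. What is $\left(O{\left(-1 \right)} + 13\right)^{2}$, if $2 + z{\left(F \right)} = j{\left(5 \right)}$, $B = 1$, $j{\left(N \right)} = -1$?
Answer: $81$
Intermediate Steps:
$z{\left(F \right)} = -3$ ($z{\left(F \right)} = -2 - 1 = -3$)
$O{\left(d \right)} = -3 + d$ ($O{\left(d \right)} = d - 3 = -3 + d$)
$\left(O{\left(-1 \right)} + 13\right)^{2} = \left(\left(-3 - 1\right) + 13\right)^{2} = \left(-4 + 13\right)^{2} = 9^{2} = 81$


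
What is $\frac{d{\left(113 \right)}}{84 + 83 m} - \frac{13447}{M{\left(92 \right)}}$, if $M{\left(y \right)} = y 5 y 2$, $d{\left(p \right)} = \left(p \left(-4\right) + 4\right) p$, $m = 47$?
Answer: $- \frac{867680331}{67458080} \approx -12.863$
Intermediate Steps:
$d{\left(p \right)} = p \left(4 - 4 p\right)$ ($d{\left(p \right)} = \left(- 4 p + 4\right) p = \left(4 - 4 p\right) p = p \left(4 - 4 p\right)$)
$M{\left(y \right)} = 10 y^{2}$ ($M{\left(y \right)} = 5 y^{2} \cdot 2 = 10 y^{2}$)
$\frac{d{\left(113 \right)}}{84 + 83 m} - \frac{13447}{M{\left(92 \right)}} = \frac{4 \cdot 113 \left(1 - 113\right)}{84 + 83 \cdot 47} - \frac{13447}{10 \cdot 92^{2}} = \frac{4 \cdot 113 \left(1 - 113\right)}{84 + 3901} - \frac{13447}{10 \cdot 8464} = \frac{4 \cdot 113 \left(-112\right)}{3985} - \frac{13447}{84640} = \left(-50624\right) \frac{1}{3985} - \frac{13447}{84640} = - \frac{50624}{3985} - \frac{13447}{84640} = - \frac{867680331}{67458080}$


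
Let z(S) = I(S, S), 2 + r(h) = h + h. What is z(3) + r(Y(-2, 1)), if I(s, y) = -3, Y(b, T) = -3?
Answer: -11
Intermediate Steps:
r(h) = -2 + 2*h (r(h) = -2 + (h + h) = -2 + 2*h)
z(S) = -3
z(3) + r(Y(-2, 1)) = -3 + (-2 + 2*(-3)) = -3 + (-2 - 6) = -3 - 8 = -11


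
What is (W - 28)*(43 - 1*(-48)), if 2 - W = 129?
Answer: -14105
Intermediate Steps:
W = -127 (W = 2 - 1*129 = 2 - 129 = -127)
(W - 28)*(43 - 1*(-48)) = (-127 - 28)*(43 - 1*(-48)) = -155*(43 + 48) = -155*91 = -14105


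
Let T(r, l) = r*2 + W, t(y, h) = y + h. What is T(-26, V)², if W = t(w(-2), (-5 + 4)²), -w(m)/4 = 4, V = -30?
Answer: 4489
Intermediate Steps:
w(m) = -16 (w(m) = -4*4 = -16)
t(y, h) = h + y
W = -15 (W = (-5 + 4)² - 16 = (-1)² - 16 = 1 - 16 = -15)
T(r, l) = -15 + 2*r (T(r, l) = r*2 - 15 = 2*r - 15 = -15 + 2*r)
T(-26, V)² = (-15 + 2*(-26))² = (-15 - 52)² = (-67)² = 4489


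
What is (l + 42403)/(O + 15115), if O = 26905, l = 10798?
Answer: 53201/42020 ≈ 1.2661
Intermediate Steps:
(l + 42403)/(O + 15115) = (10798 + 42403)/(26905 + 15115) = 53201/42020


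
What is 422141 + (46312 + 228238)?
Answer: 696691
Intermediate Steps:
422141 + (46312 + 228238) = 422141 + 274550 = 696691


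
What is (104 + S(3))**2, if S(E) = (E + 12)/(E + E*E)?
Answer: 177241/16 ≈ 11078.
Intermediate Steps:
S(E) = (12 + E)/(E + E**2)
(104 + S(3))**2 = (104 + (12 + 3)/(3*(1 + 3)))**2 = (104 + (1/3)*15/4)**2 = (104 + (1/3)*(1/4)*15)**2 = (104 + 5/4)**2 = (421/4)**2 = 177241/16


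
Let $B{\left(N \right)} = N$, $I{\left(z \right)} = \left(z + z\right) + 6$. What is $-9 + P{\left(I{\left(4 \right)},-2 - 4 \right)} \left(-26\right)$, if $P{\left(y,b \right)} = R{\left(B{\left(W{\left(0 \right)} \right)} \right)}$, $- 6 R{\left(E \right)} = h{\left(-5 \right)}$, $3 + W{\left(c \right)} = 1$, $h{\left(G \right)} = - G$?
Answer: $\frac{38}{3} \approx 12.667$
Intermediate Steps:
$W{\left(c \right)} = -2$ ($W{\left(c \right)} = -3 + 1 = -2$)
$I{\left(z \right)} = 6 + 2 z$ ($I{\left(z \right)} = 2 z + 6 = 6 + 2 z$)
$R{\left(E \right)} = - \frac{5}{6}$ ($R{\left(E \right)} = - \frac{\left(-1\right) \left(-5\right)}{6} = \left(- \frac{1}{6}\right) 5 = - \frac{5}{6}$)
$P{\left(y,b \right)} = - \frac{5}{6}$
$-9 + P{\left(I{\left(4 \right)},-2 - 4 \right)} \left(-26\right) = -9 - - \frac{65}{3} = -9 + \frac{65}{3} = \frac{38}{3}$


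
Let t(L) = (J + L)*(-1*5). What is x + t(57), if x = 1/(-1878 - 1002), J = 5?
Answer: -892801/2880 ≈ -310.00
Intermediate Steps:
x = -1/2880 (x = 1/(-2880) = -1/2880 ≈ -0.00034722)
t(L) = -25 - 5*L (t(L) = (5 + L)*(-1*5) = (5 + L)*(-5) = -25 - 5*L)
x + t(57) = -1/2880 + (-25 - 5*57) = -1/2880 + (-25 - 285) = -1/2880 - 310 = -892801/2880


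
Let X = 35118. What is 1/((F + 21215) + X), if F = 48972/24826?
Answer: 12413/699286015 ≈ 1.7751e-5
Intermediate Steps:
F = 24486/12413 (F = 48972*(1/24826) = 24486/12413 ≈ 1.9726)
1/((F + 21215) + X) = 1/((24486/12413 + 21215) + 35118) = 1/(263366281/12413 + 35118) = 1/(699286015/12413) = 12413/699286015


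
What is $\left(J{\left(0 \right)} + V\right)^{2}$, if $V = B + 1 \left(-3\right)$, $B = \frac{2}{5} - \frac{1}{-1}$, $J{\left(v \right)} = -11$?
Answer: $\frac{3969}{25} \approx 158.76$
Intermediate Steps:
$B = \frac{7}{5}$ ($B = 2 \cdot \frac{1}{5} - -1 = \frac{2}{5} + 1 = \frac{7}{5} \approx 1.4$)
$V = - \frac{8}{5}$ ($V = \frac{7}{5} + 1 \left(-3\right) = \frac{7}{5} - 3 = - \frac{8}{5} \approx -1.6$)
$\left(J{\left(0 \right)} + V\right)^{2} = \left(-11 - \frac{8}{5}\right)^{2} = \left(- \frac{63}{5}\right)^{2} = \frac{3969}{25}$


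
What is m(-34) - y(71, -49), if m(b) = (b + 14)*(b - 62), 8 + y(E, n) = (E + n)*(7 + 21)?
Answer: 1312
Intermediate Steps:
y(E, n) = -8 + 28*E + 28*n (y(E, n) = -8 + (E + n)*(7 + 21) = -8 + (E + n)*28 = -8 + (28*E + 28*n) = -8 + 28*E + 28*n)
m(b) = (-62 + b)*(14 + b) (m(b) = (14 + b)*(-62 + b) = (-62 + b)*(14 + b))
m(-34) - y(71, -49) = (-868 + (-34)² - 48*(-34)) - (-8 + 28*71 + 28*(-49)) = (-868 + 1156 + 1632) - (-8 + 1988 - 1372) = 1920 - 1*608 = 1920 - 608 = 1312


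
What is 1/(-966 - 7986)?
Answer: -1/8952 ≈ -0.00011171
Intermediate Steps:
1/(-966 - 7986) = 1/(-8952) = -1/8952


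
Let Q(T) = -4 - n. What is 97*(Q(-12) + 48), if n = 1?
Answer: 4171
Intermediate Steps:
Q(T) = -5 (Q(T) = -4 - 1*1 = -4 - 1 = -5)
97*(Q(-12) + 48) = 97*(-5 + 48) = 97*43 = 4171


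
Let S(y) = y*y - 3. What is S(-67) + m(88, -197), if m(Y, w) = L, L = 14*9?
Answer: 4612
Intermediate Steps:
L = 126
m(Y, w) = 126
S(y) = -3 + y² (S(y) = y² - 3 = -3 + y²)
S(-67) + m(88, -197) = (-3 + (-67)²) + 126 = (-3 + 4489) + 126 = 4486 + 126 = 4612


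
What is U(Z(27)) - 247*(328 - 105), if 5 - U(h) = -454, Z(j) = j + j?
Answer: -54622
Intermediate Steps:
Z(j) = 2*j
U(h) = 459 (U(h) = 5 - 1*(-454) = 5 + 454 = 459)
U(Z(27)) - 247*(328 - 105) = 459 - 247*(328 - 105) = 459 - 247*223 = 459 - 55081 = -54622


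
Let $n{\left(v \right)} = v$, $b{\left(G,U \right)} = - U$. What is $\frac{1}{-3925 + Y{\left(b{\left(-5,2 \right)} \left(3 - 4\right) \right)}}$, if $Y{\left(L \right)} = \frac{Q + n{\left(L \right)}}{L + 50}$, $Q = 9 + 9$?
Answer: $- \frac{13}{51020} \approx -0.0002548$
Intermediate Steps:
$Q = 18$
$Y{\left(L \right)} = \frac{18 + L}{50 + L}$ ($Y{\left(L \right)} = \frac{18 + L}{L + 50} = \frac{18 + L}{50 + L}$)
$\frac{1}{-3925 + Y{\left(b{\left(-5,2 \right)} \left(3 - 4\right) \right)}} = \frac{1}{-3925 + \frac{18 + \left(-1\right) 2 \left(3 - 4\right)}{50 + \left(-1\right) 2 \left(3 - 4\right)}} = \frac{1}{-3925 + \frac{18 - -2}{50 - -2}} = \frac{1}{-3925 + \frac{18 + 2}{50 + 2}} = \frac{1}{-3925 + \frac{1}{52} \cdot 20} = \frac{1}{-3925 + \frac{5}{13}} = \frac{1}{- \frac{51020}{13}} = - \frac{13}{51020}$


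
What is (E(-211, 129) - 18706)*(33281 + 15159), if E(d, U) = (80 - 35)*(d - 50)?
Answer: -1475046440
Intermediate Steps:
E(d, U) = -2250 + 45*d (E(d, U) = 45*(-50 + d) = -2250 + 45*d)
(E(-211, 129) - 18706)*(33281 + 15159) = ((-2250 + 45*(-211)) - 18706)*(33281 + 15159) = ((-2250 - 9495) - 18706)*48440 = (-11745 - 18706)*48440 = -30451*48440 = -1475046440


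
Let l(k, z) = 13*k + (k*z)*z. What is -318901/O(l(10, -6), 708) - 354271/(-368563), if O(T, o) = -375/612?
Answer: 23977206573527/46070375 ≈ 5.2045e+5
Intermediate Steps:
l(k, z) = 13*k + k*z²
O(T, o) = -125/204 (O(T, o) = -375*1/612 = -125/204)
-318901/O(l(10, -6), 708) - 354271/(-368563) = -318901/(-125/204) - 354271/(-368563) = -318901*(-204/125) - 354271*(-1/368563) = 65055804/125 + 354271/368563 = 23977206573527/46070375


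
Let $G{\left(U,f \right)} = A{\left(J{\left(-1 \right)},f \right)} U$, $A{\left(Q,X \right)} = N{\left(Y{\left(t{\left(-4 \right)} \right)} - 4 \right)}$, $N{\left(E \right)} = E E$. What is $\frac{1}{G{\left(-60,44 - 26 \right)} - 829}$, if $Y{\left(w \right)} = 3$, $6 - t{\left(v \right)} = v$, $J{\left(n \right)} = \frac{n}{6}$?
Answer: $- \frac{1}{889} \approx -0.0011249$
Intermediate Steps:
$J{\left(n \right)} = \frac{n}{6}$ ($J{\left(n \right)} = n \frac{1}{6} = \frac{n}{6}$)
$t{\left(v \right)} = 6 - v$
$N{\left(E \right)} = E^{2}$
$A{\left(Q,X \right)} = 1$ ($A{\left(Q,X \right)} = \left(3 - 4\right)^{2} = \left(-1\right)^{2} = 1$)
$G{\left(U,f \right)} = U$ ($G{\left(U,f \right)} = 1 U = U$)
$\frac{1}{G{\left(-60,44 - 26 \right)} - 829} = \frac{1}{-60 - 829} = \frac{1}{-889} = - \frac{1}{889}$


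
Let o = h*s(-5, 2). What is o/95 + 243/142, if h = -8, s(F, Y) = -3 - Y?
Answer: 5753/2698 ≈ 2.1323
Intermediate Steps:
o = 40 (o = -8*(-3 - 1*2) = -8*(-3 - 2) = -8*(-5) = 40)
o/95 + 243/142 = 40/95 + 243/142 = 40*(1/95) + 243*(1/142) = 8/19 + 243/142 = 5753/2698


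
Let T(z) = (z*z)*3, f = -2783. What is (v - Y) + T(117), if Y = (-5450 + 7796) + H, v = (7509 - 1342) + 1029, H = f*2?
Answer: 51483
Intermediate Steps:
H = -5566 (H = -2783*2 = -5566)
T(z) = 3*z² (T(z) = z²*3 = 3*z²)
v = 7196 (v = 6167 + 1029 = 7196)
Y = -3220 (Y = (-5450 + 7796) - 5566 = 2346 - 5566 = -3220)
(v - Y) + T(117) = (7196 - 1*(-3220)) + 3*117² = (7196 + 3220) + 3*13689 = 10416 + 41067 = 51483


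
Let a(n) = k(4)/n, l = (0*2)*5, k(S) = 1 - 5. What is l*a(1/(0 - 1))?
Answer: 0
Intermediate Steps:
k(S) = -4
l = 0 (l = 0*5 = 0)
a(n) = -4/n
l*a(1/(0 - 1)) = 0*(-4/(1/(0 - 1))) = 0*(-4/(1/(-1))) = 0*(-4/(-1)) = 0*(-4*(-1)) = 0*4 = 0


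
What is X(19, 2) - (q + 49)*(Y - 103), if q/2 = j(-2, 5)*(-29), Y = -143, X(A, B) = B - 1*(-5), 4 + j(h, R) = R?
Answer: -2207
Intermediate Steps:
j(h, R) = -4 + R
X(A, B) = 5 + B (X(A, B) = B + 5 = 5 + B)
q = -58 (q = 2*((-4 + 5)*(-29)) = 2*(1*(-29)) = 2*(-29) = -58)
X(19, 2) - (q + 49)*(Y - 103) = (5 + 2) - (-58 + 49)*(-143 - 103) = 7 - (-9)*(-246) = 7 - 1*2214 = 7 - 2214 = -2207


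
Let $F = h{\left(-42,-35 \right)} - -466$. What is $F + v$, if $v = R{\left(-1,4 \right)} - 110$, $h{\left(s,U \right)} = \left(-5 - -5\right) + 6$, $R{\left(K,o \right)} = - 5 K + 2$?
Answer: $369$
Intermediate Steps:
$R{\left(K,o \right)} = 2 - 5 K$
$h{\left(s,U \right)} = 6$ ($h{\left(s,U \right)} = \left(-5 + 5\right) + 6 = 0 + 6 = 6$)
$F = 472$ ($F = 6 - -466 = 6 + 466 = 472$)
$v = -103$ ($v = \left(2 - -5\right) - 110 = \left(2 + 5\right) - 110 = 7 - 110 = -103$)
$F + v = 472 - 103 = 369$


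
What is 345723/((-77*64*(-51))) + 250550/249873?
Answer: 7112241599/2990480064 ≈ 2.3783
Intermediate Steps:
345723/((-77*64*(-51))) + 250550/249873 = 345723/((-4928*(-51))) + 250550*(1/249873) = 345723/251328 + 250550/249873 = 345723*(1/251328) + 250550/249873 = 16463/11968 + 250550/249873 = 7112241599/2990480064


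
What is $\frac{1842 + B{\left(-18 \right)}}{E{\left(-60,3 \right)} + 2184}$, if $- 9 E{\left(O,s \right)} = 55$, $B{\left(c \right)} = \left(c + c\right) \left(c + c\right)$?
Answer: $\frac{28242}{19601} \approx 1.4408$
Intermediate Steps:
$B{\left(c \right)} = 4 c^{2}$ ($B{\left(c \right)} = 2 c 2 c = 4 c^{2}$)
$E{\left(O,s \right)} = - \frac{55}{9}$ ($E{\left(O,s \right)} = \left(- \frac{1}{9}\right) 55 = - \frac{55}{9}$)
$\frac{1842 + B{\left(-18 \right)}}{E{\left(-60,3 \right)} + 2184} = \frac{1842 + 4 \left(-18\right)^{2}}{- \frac{55}{9} + 2184} = \frac{1842 + 4 \cdot 324}{\frac{19601}{9}} = \left(1842 + 1296\right) \frac{9}{19601} = 3138 \cdot \frac{9}{19601} = \frac{28242}{19601}$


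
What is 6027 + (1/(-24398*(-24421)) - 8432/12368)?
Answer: 2775551096468725/460571610334 ≈ 6026.3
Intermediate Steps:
6027 + (1/(-24398*(-24421)) - 8432/12368) = 6027 + (-1/24398*(-1/24421) - 8432*1/12368) = 6027 + (1/595823558 - 527/773) = 6027 - 313999014293/460571610334 = 2775551096468725/460571610334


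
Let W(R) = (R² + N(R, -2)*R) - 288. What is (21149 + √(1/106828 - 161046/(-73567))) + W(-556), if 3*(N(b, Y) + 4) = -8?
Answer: 1001111/3 + √33802206451581139195/3929507738 ≈ 3.3371e+5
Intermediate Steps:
N(b, Y) = -20/3 (N(b, Y) = -4 + (⅓)*(-8) = -4 - 8/3 = -20/3)
W(R) = -288 + R² - 20*R/3 (W(R) = (R² - 20*R/3) - 288 = -288 + R² - 20*R/3)
(21149 + √(1/106828 - 161046/(-73567))) + W(-556) = (21149 + √(1/106828 - 161046/(-73567))) + (-288 + (-556)² - 20/3*(-556)) = (21149 + √(1/106828 - 161046*(-1/73567))) + (-288 + 309136 + 11120/3) = (21149 + √(1/106828 + 161046/73567)) + 937664/3 = (21149 + √(17204295655/7859015476)) + 937664/3 = (21149 + √33802206451581139195/3929507738) + 937664/3 = 1001111/3 + √33802206451581139195/3929507738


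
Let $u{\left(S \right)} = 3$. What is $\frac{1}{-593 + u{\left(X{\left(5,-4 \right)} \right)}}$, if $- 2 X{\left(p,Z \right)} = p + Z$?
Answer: $- \frac{1}{590} \approx -0.0016949$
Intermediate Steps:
$X{\left(p,Z \right)} = - \frac{Z}{2} - \frac{p}{2}$ ($X{\left(p,Z \right)} = - \frac{p + Z}{2} = - \frac{Z + p}{2} = - \frac{Z}{2} - \frac{p}{2}$)
$\frac{1}{-593 + u{\left(X{\left(5,-4 \right)} \right)}} = \frac{1}{-593 + 3} = \frac{1}{-590} = - \frac{1}{590}$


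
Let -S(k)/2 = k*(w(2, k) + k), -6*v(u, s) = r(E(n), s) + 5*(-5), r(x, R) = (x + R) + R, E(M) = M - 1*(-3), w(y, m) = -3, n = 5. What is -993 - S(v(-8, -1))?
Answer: -17855/18 ≈ -991.94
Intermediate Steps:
E(M) = 3 + M (E(M) = M + 3 = 3 + M)
r(x, R) = x + 2*R (r(x, R) = (R + x) + R = x + 2*R)
v(u, s) = 17/6 - s/3 (v(u, s) = -(((3 + 5) + 2*s) + 5*(-5))/6 = -((8 + 2*s) - 25)/6 = -(-17 + 2*s)/6 = 17/6 - s/3)
S(k) = -2*k*(-3 + k)
-993 - S(v(-8, -1)) = -993 - 2*(17/6 - ⅓*(-1))*(3 - (17/6 - ⅓*(-1))) = -993 - 2*(17/6 + ⅓)*(3 - (17/6 + ⅓)) = -993 - 2*19*(3 - 1*19/6)/6 = -993 - 2*19*(3 - 19/6)/6 = -993 - 2*19*(-1)/(6*6) = -993 - 1*(-19/18) = -993 + 19/18 = -17855/18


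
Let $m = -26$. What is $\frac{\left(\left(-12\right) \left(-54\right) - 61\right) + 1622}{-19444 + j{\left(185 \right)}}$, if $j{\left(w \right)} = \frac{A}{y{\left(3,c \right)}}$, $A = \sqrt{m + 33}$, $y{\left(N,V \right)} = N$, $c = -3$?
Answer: $- \frac{386566164}{3402622217} - \frac{6627 \sqrt{7}}{3402622217} \approx -0.11361$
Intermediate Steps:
$A = \sqrt{7}$ ($A = \sqrt{-26 + 33} = \sqrt{7} \approx 2.6458$)
$j{\left(w \right)} = \frac{\sqrt{7}}{3}$
$\frac{\left(\left(-12\right) \left(-54\right) - 61\right) + 1622}{-19444 + j{\left(185 \right)}} = \frac{\left(\left(-12\right) \left(-54\right) - 61\right) + 1622}{-19444 + \frac{\sqrt{7}}{3}} = \frac{\left(648 - 61\right) + 1622}{-19444 + \frac{\sqrt{7}}{3}} = \frac{587 + 1622}{-19444 + \frac{\sqrt{7}}{3}} = \frac{2209}{-19444 + \frac{\sqrt{7}}{3}}$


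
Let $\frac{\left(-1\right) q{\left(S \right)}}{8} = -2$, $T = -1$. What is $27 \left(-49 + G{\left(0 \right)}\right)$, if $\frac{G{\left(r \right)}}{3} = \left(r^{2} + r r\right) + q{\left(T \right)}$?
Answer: $-27$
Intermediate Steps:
$q{\left(S \right)} = 16$ ($q{\left(S \right)} = \left(-8\right) \left(-2\right) = 16$)
$G{\left(r \right)} = 48 + 6 r^{2}$ ($G{\left(r \right)} = 3 \left(\left(r^{2} + r r\right) + 16\right) = 3 \left(\left(r^{2} + r^{2}\right) + 16\right) = 3 \left(2 r^{2} + 16\right) = 3 \left(16 + 2 r^{2}\right) = 48 + 6 r^{2}$)
$27 \left(-49 + G{\left(0 \right)}\right) = 27 \left(-49 + \left(48 + 6 \cdot 0^{2}\right)\right) = 27 \left(-49 + \left(48 + 6 \cdot 0\right)\right) = 27 \left(-49 + \left(48 + 0\right)\right) = 27 \left(-49 + 48\right) = 27 \left(-1\right) = -27$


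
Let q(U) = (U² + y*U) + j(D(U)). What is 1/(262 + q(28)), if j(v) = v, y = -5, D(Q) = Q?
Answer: 1/934 ≈ 0.0010707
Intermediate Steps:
q(U) = U² - 4*U (q(U) = (U² - 5*U) + U = U² - 4*U)
1/(262 + q(28)) = 1/(262 + 28*(-4 + 28)) = 1/(262 + 28*24) = 1/(262 + 672) = 1/934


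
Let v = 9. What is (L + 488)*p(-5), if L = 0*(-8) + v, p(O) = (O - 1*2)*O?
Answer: 17395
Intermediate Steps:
p(O) = O*(-2 + O) (p(O) = (O - 2)*O = (-2 + O)*O = O*(-2 + O))
L = 9 (L = 0*(-8) + 9 = 0 + 9 = 9)
(L + 488)*p(-5) = (9 + 488)*(-5*(-2 - 5)) = 497*(-5*(-7)) = 497*35 = 17395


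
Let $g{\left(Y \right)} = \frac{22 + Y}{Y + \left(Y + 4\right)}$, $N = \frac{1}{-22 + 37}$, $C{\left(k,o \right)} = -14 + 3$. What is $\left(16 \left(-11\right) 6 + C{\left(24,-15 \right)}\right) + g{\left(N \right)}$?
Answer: $- \frac{65823}{62} \approx -1061.7$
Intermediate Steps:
$C{\left(k,o \right)} = -11$
$N = \frac{1}{15} \approx 0.066667$
$g{\left(Y \right)} = \frac{22 + Y}{4 + 2 Y}$ ($g{\left(Y \right)} = \frac{22 + Y}{Y + \left(4 + Y\right)} = \frac{22 + Y}{4 + 2 Y}$)
$\left(16 \left(-11\right) 6 + C{\left(24,-15 \right)}\right) + g{\left(N \right)} = \left(16 \left(-11\right) 6 - 11\right) + \frac{22 + \frac{1}{15}}{2 \left(2 + \frac{1}{15}\right)} = \left(\left(-176\right) 6 - 11\right) + \frac{1}{2} \frac{1}{\frac{31}{15}} \cdot \frac{331}{15} = \left(-1056 - 11\right) + \frac{1}{2} \cdot \frac{15}{31} \cdot \frac{331}{15} = -1067 + \frac{331}{62} = - \frac{65823}{62}$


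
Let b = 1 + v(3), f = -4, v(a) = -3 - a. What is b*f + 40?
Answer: 60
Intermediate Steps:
b = -5 (b = 1 + (-3 - 1*3) = 1 + (-3 - 3) = 1 - 6 = -5)
b*f + 40 = -5*(-4) + 40 = 20 + 40 = 60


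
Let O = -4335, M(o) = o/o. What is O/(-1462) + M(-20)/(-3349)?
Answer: 853909/288014 ≈ 2.9648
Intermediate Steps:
M(o) = 1
O/(-1462) + M(-20)/(-3349) = -4335/(-1462) + 1/(-3349) = -4335*(-1/1462) + 1*(-1/3349) = 255/86 - 1/3349 = 853909/288014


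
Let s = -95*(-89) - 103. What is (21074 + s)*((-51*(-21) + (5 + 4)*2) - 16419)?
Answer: -451100580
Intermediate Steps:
s = 8352 (s = 8455 - 103 = 8352)
(21074 + s)*((-51*(-21) + (5 + 4)*2) - 16419) = (21074 + 8352)*((-51*(-21) + (5 + 4)*2) - 16419) = 29426*((1071 + 9*2) - 16419) = 29426*((1071 + 18) - 16419) = 29426*(1089 - 16419) = 29426*(-15330) = -451100580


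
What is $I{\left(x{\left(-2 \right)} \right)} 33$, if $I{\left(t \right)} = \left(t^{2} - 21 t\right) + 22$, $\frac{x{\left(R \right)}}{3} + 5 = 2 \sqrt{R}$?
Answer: $16170 - 10098 i \sqrt{2} \approx 16170.0 - 14281.0 i$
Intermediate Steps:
$x{\left(R \right)} = -15 + 6 \sqrt{R}$ ($x{\left(R \right)} = -15 + 3 \cdot 2 \sqrt{R} = -15 + 6 \sqrt{R}$)
$I{\left(t \right)} = 22 + t^{2} - 21 t$
$I{\left(x{\left(-2 \right)} \right)} 33 = \left(22 + \left(-15 + 6 \sqrt{-2}\right)^{2} - 21 \left(-15 + 6 \sqrt{-2}\right)\right) 33 = \left(22 + \left(-15 + 6 i \sqrt{2}\right)^{2} - 21 \left(-15 + 6 i \sqrt{2}\right)\right) 33 = \left(22 + \left(-15 + 6 i \sqrt{2}\right)^{2} + \left(315 - 126 i \sqrt{2}\right)\right) 33 = \left(337 + \left(-15 + 6 i \sqrt{2}\right)^{2} - 126 i \sqrt{2}\right) 33 = 11121 + 33 \left(-15 + 6 i \sqrt{2}\right)^{2} - 4158 i \sqrt{2}$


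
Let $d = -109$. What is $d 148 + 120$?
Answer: $-16012$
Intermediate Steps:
$d 148 + 120 = \left(-109\right) 148 + 120 = -16132 + 120 = -16012$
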